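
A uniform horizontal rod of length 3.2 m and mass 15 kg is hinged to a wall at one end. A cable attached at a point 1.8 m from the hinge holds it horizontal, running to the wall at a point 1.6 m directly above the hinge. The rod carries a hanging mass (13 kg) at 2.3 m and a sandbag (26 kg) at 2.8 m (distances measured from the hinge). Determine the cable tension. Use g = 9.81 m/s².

Choose the hinge as the axis so the unknown hinge reaction has zero arm there.
Beam weight: 15 × 9.81 = 147.2 N down at 1.6 m → arm 1.6 m, τ = 147.2 × 1.6 = 235.5 N·m clockwise.
Hanging mass: 13 × 9.81 = 127.5 N down at 2.3 m → arm 2.3 m, τ = 127.5 × 2.3 = 293.2 N·m clockwise.
Sandbag: 26 × 9.81 = 255.1 N down at 2.8 m → arm 2.8 m, τ = 255.1 × 2.8 = 714.3 N·m clockwise.
Total clockwise load moment = 1243 N·m.
The cable tension T acts at 1.8 m; only its component perpendicular to the rod, T sinθ, produces torque. sinθ = h/√(h²+d²) = 1.6/√(1.6²+1.8²) = 0.6644.
Balancing moments: T × 1.8 × 0.6644 = 1243, giving T = 1243 / 1.196 = 1040 N.

T ≈ 1040 N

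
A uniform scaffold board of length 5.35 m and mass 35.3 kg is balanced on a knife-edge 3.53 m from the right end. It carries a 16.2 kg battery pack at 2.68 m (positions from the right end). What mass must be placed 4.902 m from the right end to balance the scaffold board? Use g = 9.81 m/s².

m ≈ 32 kg

Take moments about the knife-edge (at 3.53 m from the right end).
Beam weight: 35.3 × 9.81 = 346.3 N down at 2.675 m → arm 0.855 m, τ = 346.3 × 0.855 = 296.1 N·m clockwise.
Battery pack: 16.2 × 9.81 = 158.9 N down at 2.68 m → arm 0.85 m, τ = 158.9 × 0.85 = 135.1 N·m clockwise.
Net moment of known loads = 431.2 N·m clockwise.
An unknown mass m at 4.902 m has arm 1.372 m; its moment is m·g·1.372 counterclockwise.
Balancing moments: m × 9.81 × 1.372 = 431.2, giving m = 431.2 / (9.81 × 1.372) = 32 kg.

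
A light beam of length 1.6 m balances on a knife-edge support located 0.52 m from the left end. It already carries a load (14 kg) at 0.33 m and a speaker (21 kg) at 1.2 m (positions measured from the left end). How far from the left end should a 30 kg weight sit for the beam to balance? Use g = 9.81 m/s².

Choose the knife-edge support (at 0.52 m from the left end) as the axis so the support reaction has zero arm there.
Load: 14 × 9.81 = 137.3 N down at 0.33 m → arm 0.19 m, τ = 137.3 × 0.19 = 26.09 N·m counterclockwise.
Speaker: 21 × 9.81 = 206 N down at 1.2 m → arm 0.68 m, τ = 206 × 0.68 = 140.1 N·m clockwise.
Net moment of existing loads = 114 N·m clockwise.
The weight weighs 30 × 9.81 = 294.3 N and must supply an equal counterclockwise moment, so its lever arm about the knife-edge support is 114 / 294.3 = 0.387 m.
That puts it at 0.52 − 0.387 = 0.133 m from the left end.

x ≈ 0.133 m from the left end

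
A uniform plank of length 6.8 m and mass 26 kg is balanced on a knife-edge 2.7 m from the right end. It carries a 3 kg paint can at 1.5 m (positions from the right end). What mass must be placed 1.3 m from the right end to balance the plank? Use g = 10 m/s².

m ≈ 10.4 kg

Take moments about the knife-edge (at 2.7 m from the right end).
Beam weight: 26 × 10 = 260 N down at 3.4 m → arm 0.7 m, τ = 260 × 0.7 = 182 N·m counterclockwise.
Paint can: 3 × 10 = 30 N down at 1.5 m → arm 1.2 m, τ = 30 × 1.2 = 36 N·m clockwise.
Net moment of known loads = 146 N·m counterclockwise.
An unknown mass m at 1.3 m has arm 1.4 m; its moment is m·g·1.4 clockwise.
Setting net torque to zero: m × 10 × 1.4 = 146 → m = 146 / (10 × 1.4) = 10.4 kg.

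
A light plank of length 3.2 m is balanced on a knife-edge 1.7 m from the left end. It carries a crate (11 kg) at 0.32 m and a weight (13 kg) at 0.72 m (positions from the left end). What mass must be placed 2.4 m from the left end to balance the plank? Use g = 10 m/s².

m ≈ 39.9 kg

Taking torques about the knife-edge (at 1.7 m from the left end):
Crate: 11 × 10 = 110 N down at 0.32 m → arm 1.38 m, τ = 110 × 1.38 = 151.8 N·m counterclockwise.
Weight: 13 × 10 = 130 N down at 0.72 m → arm 0.98 m, τ = 130 × 0.98 = 127.4 N·m counterclockwise.
Net moment of known loads = 279.2 N·m counterclockwise.
An unknown mass m at 2.4 m has arm 0.7 m; its moment is m·g·0.7 clockwise.
Στ = 0 ⇒ m × 10 × 0.7 = 279.2 ⇒ m = 279.2 / (10 × 0.7) = 39.9 kg.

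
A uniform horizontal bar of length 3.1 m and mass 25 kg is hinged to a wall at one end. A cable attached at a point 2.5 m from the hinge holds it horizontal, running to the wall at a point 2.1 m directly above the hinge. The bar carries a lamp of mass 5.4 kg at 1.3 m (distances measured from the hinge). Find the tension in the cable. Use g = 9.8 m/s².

About the hinge:
Beam weight: 25 × 9.8 = 245 N down at 1.55 m → arm 1.55 m, τ = 245 × 1.55 = 379.8 N·m clockwise.
Lamp: 5.4 × 9.8 = 52.92 N down at 1.3 m → arm 1.3 m, τ = 52.92 × 1.3 = 68.8 N·m clockwise.
Total clockwise load moment = 448.6 N·m.
The cable tension T acts at 2.5 m; only its component perpendicular to the bar, T sinθ, produces torque. sinθ = h/√(h²+d²) = 2.1/√(2.1²+2.5²) = 0.6432.
Στ = 0 ⇒ T × 2.5 × 0.6432 = 448.6 ⇒ T = 448.6 / 1.608 = 279 N.

T ≈ 279 N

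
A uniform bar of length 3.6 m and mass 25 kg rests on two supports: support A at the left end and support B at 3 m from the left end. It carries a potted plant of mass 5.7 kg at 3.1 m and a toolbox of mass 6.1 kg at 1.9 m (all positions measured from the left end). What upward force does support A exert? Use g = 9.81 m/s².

Take moments about support B.
Beam weight: 25 × 9.81 = 245.2 N down at 1.8 m → arm 1.2 m, τ = 245.2 × 1.2 = 294.2 N·m counterclockwise.
Potted plant: 5.7 × 9.81 = 55.92 N down at 3.1 m → arm 0.1 m, τ = 55.92 × 0.1 = 5.592 N·m clockwise.
Toolbox: 6.1 × 9.81 = 59.84 N down at 1.9 m → arm 1.1 m, τ = 59.84 × 1.1 = 65.82 N·m counterclockwise.
Net load moment about support B = 354.4 N·m counterclockwise.
Reaction R at support A is upward at 0 m, arm 3 m → moment R × 3 clockwise.
Στ = 0 ⇒ R × 3 = 354.4 ⇒ R = 118 N.

R_A ≈ 118 N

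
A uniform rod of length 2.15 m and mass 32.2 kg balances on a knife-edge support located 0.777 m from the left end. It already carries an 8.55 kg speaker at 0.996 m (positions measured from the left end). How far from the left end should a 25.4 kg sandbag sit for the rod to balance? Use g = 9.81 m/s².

x ≈ 0.326 m from the left end

Taking torques about the knife-edge support (at 0.777 m from the left end):
Beam weight: 32.2 × 9.81 = 315.9 N down at 1.075 m → arm 0.298 m, τ = 315.9 × 0.298 = 94.14 N·m clockwise.
Speaker: 8.55 × 9.81 = 83.88 N down at 0.996 m → arm 0.219 m, τ = 83.88 × 0.219 = 18.37 N·m clockwise.
Net moment of existing loads = 112.5 N·m clockwise.
The sandbag weighs 25.4 × 9.81 = 249.2 N and must supply an equal counterclockwise moment, so its lever arm about the knife-edge support is 112.5 / 249.2 = 0.451 m.
That puts it at 0.777 − 0.451 = 0.326 m from the left end.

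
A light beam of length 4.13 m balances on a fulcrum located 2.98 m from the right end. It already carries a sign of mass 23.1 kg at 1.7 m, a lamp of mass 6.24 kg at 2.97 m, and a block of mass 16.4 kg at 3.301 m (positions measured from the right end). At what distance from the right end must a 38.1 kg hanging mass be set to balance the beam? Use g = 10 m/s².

Choose the fulcrum (at 2.98 m from the right end) as the axis so the support reaction has zero arm there.
Sign: 23.1 × 10 = 231 N down at 1.7 m → arm 1.28 m, τ = 231 × 1.28 = 295.7 N·m clockwise.
Lamp: 6.24 × 10 = 62.4 N down at 2.97 m → arm 0.01 m, τ = 62.4 × 0.01 = 0.624 N·m clockwise.
Block: 16.4 × 10 = 164 N down at 3.301 m → arm 0.321 m, τ = 164 × 0.321 = 52.64 N·m counterclockwise.
Net moment of existing loads = 243.7 N·m clockwise.
The hanging mass weighs 38.1 × 10 = 381 N and must supply an equal counterclockwise moment, so its lever arm about the fulcrum is 243.7 / 381 = 0.64 m.
That puts it at 2.98 + 0.64 = 3.62 m from the right end.

x ≈ 3.62 m from the right end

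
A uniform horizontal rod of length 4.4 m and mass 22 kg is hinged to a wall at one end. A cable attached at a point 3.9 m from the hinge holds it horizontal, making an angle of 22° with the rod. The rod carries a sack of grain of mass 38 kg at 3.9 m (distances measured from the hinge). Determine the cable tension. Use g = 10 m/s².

T ≈ 1350 N

Sum moments about the hinge (the unknown hinge reaction has zero arm there).
Beam weight: 22 × 10 = 220 N down at 2.2 m → arm 2.2 m, τ = 220 × 2.2 = 484 N·m clockwise.
Sack of grain: 38 × 10 = 380 N down at 3.9 m → arm 3.9 m, τ = 380 × 3.9 = 1482 N·m clockwise.
Total clockwise load moment = 1966 N·m.
The cable tension T acts at 3.9 m; only its component perpendicular to the rod, T sinθ, produces torque. sin 22° = 0.3746.
Balancing moments: T × 3.9 × 0.3746 = 1966, giving T = 1966 / 1.461 = 1350 N.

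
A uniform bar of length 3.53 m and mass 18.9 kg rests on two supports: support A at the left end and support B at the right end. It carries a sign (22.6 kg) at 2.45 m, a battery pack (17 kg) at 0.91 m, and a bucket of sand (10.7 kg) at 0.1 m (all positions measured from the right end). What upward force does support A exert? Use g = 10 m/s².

R_A ≈ 298 N

Choose support B as the axis so its reaction then has zero moment arm.
Beam weight: 18.9 × 10 = 189 N down at 1.765 m → arm 1.765 m, τ = 189 × 1.765 = 333.6 N·m counterclockwise.
Sign: 22.6 × 10 = 226 N down at 2.45 m → arm 2.45 m, τ = 226 × 2.45 = 553.7 N·m counterclockwise.
Battery pack: 17 × 10 = 170 N down at 0.91 m → arm 0.91 m, τ = 170 × 0.91 = 154.7 N·m counterclockwise.
Bucket of sand: 10.7 × 10 = 107 N down at 0.1 m → arm 0.1 m, τ = 107 × 0.1 = 10.7 N·m counterclockwise.
Net load moment about support B = 1053 N·m counterclockwise.
Reaction R at support A is upward at 3.53 m, arm 3.53 m → moment R × 3.53 clockwise.
For rotational equilibrium, R × 3.53 = 1053, so R = 298 N.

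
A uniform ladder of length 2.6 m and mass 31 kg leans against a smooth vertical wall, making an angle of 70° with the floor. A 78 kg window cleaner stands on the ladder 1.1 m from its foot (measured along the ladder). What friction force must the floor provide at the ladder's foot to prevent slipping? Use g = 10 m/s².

f ≈ 177 N

Sum moments about the foot of the ladder (the floor normal and friction both act there and drop out).
Ladder weight 31×10 = 310 N acts at 1.3 m along the ladder; its horizontal arm is 1.3·cos70° = 0.4446 m → τ = 137.8 N·m clockwise.
Window cleaner: 78×10 = 780 N at 1.1 m → arm 0.3762 m → τ = 293.4 N·m clockwise.
Wall normal N acts horizontally at the top; its moment arm is the height L sinθ = 2.6·sin70° = 2.443 m, counterclockwise.
Setting net torque to zero: N × 2.443 = 431.2 → N = 177 N.
ΣFx = 0: friction at the foot balances the wall's push, so f = N_wall = 177 N.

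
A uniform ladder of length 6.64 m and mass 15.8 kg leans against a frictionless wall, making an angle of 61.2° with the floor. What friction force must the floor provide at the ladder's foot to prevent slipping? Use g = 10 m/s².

Sum moments about the foot of the ladder (the floor normal and friction both act there and drop out).
Ladder weight 15.8×10 = 158 N acts at 3.32 m along the ladder; its horizontal arm is 3.32·cos61.2° = 1.599 m → τ = 252.6 N·m clockwise.
Wall normal N acts horizontally at the top; its moment arm is the height L sinθ = 6.64·sin61.2° = 5.819 m, counterclockwise.
Balancing moments: N × 5.819 = 252.6, giving N = 43.4 N.
ΣFx = 0: friction at the foot balances the wall's push, so f = N_wall = 43.4 N.

f ≈ 43.4 N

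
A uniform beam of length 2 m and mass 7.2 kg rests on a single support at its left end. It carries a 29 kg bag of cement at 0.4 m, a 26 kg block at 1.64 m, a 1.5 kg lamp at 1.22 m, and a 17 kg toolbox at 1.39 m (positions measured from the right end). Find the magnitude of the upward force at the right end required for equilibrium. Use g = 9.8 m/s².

F ≈ 365 N

Take moments about the left end.
Beam weight: 7.2 × 9.8 = 70.56 N down at 1 m → arm 1 m, τ = 70.56 × 1 = 70.56 N·m clockwise.
Bag of cement: 29 × 9.8 = 284.2 N down at 0.4 m → arm 1.6 m, τ = 284.2 × 1.6 = 454.7 N·m clockwise.
Block: 26 × 9.8 = 254.8 N down at 1.64 m → arm 0.36 m, τ = 254.8 × 0.36 = 91.73 N·m clockwise.
Lamp: 1.5 × 9.8 = 14.7 N down at 1.22 m → arm 0.78 m, τ = 14.7 × 0.78 = 11.47 N·m clockwise.
Toolbox: 17 × 9.8 = 166.6 N down at 1.39 m → arm 0.61 m, τ = 166.6 × 0.61 = 101.6 N·m clockwise.
Net moment of the loads = 730.1 N·m clockwise.
The upward force F acts at the right end, arm 2 m, giving F × 2 counterclockwise.
For rotational equilibrium, F × 2 = 730.1, so F = 730.1 / 2 = 365 N.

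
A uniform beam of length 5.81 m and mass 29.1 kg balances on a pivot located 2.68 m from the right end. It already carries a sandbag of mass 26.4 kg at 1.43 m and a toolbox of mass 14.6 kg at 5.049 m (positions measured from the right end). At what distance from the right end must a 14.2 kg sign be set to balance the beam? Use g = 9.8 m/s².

x ≈ 2.11 m from the right end

Choose the pivot (at 2.68 m from the right end) as the axis so the support reaction has zero arm there.
Beam weight: 29.1 × 9.8 = 285.2 N down at 2.905 m → arm 0.225 m, τ = 285.2 × 0.225 = 64.17 N·m counterclockwise.
Sandbag: 26.4 × 9.8 = 258.7 N down at 1.43 m → arm 1.25 m, τ = 258.7 × 1.25 = 323.4 N·m clockwise.
Toolbox: 14.6 × 9.8 = 143.1 N down at 5.049 m → arm 2.369 m, τ = 143.1 × 2.369 = 339 N·m counterclockwise.
Net moment of existing loads = 79.77 N·m counterclockwise.
The sign weighs 14.2 × 9.8 = 139.2 N and must supply an equal clockwise moment, so its lever arm about the pivot is 79.77 / 139.2 = 0.573 m.
That puts it at 2.68 − 0.573 = 2.11 m from the right end.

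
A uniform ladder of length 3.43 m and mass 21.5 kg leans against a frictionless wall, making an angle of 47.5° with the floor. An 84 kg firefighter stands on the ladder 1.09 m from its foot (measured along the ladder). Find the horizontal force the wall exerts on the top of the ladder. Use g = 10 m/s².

Sum moments about the foot of the ladder (the floor normal and friction both act there and drop out).
Ladder weight 21.5×10 = 215 N acts at 1.715 m along the ladder; its horizontal arm is 1.715·cos47.5° = 1.159 m → τ = 249.2 N·m clockwise.
Firefighter: 84×10 = 840 N at 1.09 m → arm 0.7364 m → τ = 618.6 N·m clockwise.
Wall normal N acts horizontally at the top; its moment arm is the height L sinθ = 3.43·sin47.5° = 2.529 m, counterclockwise.
Balancing moments: N × 2.529 = 867.8, giving N = 343 N.

N_wall ≈ 343 N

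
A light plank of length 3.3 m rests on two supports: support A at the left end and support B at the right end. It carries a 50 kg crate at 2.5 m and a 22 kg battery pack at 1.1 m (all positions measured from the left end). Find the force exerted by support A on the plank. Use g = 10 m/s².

R_A ≈ 268 N

Taking torques about support B:
Crate: 50 × 10 = 500 N down at 2.5 m → arm 0.8 m, τ = 500 × 0.8 = 400 N·m counterclockwise.
Battery pack: 22 × 10 = 220 N down at 1.1 m → arm 2.2 m, τ = 220 × 2.2 = 484 N·m counterclockwise.
Net load moment about support B = 884 N·m counterclockwise.
Reaction R at support A is upward at 0 m, arm 3.3 m → moment R × 3.3 clockwise.
For rotational equilibrium, R × 3.3 = 884, so R = 268 N.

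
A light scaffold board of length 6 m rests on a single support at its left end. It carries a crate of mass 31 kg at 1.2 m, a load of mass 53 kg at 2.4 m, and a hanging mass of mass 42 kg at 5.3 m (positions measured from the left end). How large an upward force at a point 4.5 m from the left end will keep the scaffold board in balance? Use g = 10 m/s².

F ≈ 860 N

About the left end:
Crate: 31 × 10 = 310 N down at 1.2 m → arm 1.2 m, τ = 310 × 1.2 = 372 N·m clockwise.
Load: 53 × 10 = 530 N down at 2.4 m → arm 2.4 m, τ = 530 × 2.4 = 1272 N·m clockwise.
Hanging mass: 42 × 10 = 420 N down at 5.3 m → arm 5.3 m, τ = 420 × 5.3 = 2226 N·m clockwise.
Net moment of the loads = 3870 N·m clockwise.
The upward force F acts at a point 4.5 m from the left end, arm 4.5 m, giving F × 4.5 counterclockwise.
Setting net torque to zero: F × 4.5 = 3870 → F = 3870 / 4.5 = 860 N.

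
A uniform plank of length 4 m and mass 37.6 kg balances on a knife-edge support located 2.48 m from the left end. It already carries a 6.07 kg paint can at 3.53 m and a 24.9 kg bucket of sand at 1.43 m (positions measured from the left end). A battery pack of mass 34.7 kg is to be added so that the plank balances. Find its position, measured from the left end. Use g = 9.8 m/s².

Choose the knife-edge support (at 2.48 m from the left end) as the axis so the support reaction has zero arm there.
Beam weight: 37.6 × 9.8 = 368.5 N down at 2 m → arm 0.48 m, τ = 368.5 × 0.48 = 176.9 N·m counterclockwise.
Paint can: 6.07 × 9.8 = 59.49 N down at 3.53 m → arm 1.05 m, τ = 59.49 × 1.05 = 62.46 N·m clockwise.
Bucket of sand: 24.9 × 9.8 = 244 N down at 1.43 m → arm 1.05 m, τ = 244 × 1.05 = 256.2 N·m counterclockwise.
Net moment of existing loads = 370.6 N·m counterclockwise.
The battery pack weighs 34.7 × 9.8 = 340.1 N and must supply an equal clockwise moment, so its lever arm about the knife-edge support is 370.6 / 340.1 = 1.09 m.
That puts it at 2.48 + 1.09 = 3.57 m from the left end.

x ≈ 3.57 m from the left end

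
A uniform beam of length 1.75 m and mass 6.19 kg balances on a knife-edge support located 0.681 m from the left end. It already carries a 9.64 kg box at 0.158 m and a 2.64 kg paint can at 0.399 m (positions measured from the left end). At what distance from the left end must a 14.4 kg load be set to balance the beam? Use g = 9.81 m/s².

x ≈ 0.999 m from the left end

Sum moments about the knife-edge support (at 0.681 m from the left end) (the support reaction has zero arm there).
Beam weight: 6.19 × 9.81 = 60.72 N down at 0.875 m → arm 0.194 m, τ = 60.72 × 0.194 = 11.78 N·m clockwise.
Box: 9.64 × 9.81 = 94.57 N down at 0.158 m → arm 0.523 m, τ = 94.57 × 0.523 = 49.46 N·m counterclockwise.
Paint can: 2.64 × 9.81 = 25.9 N down at 0.399 m → arm 0.282 m, τ = 25.9 × 0.282 = 7.304 N·m counterclockwise.
Net moment of existing loads = 44.98 N·m counterclockwise.
The load weighs 14.4 × 9.81 = 141.3 N and must supply an equal clockwise moment, so its lever arm about the knife-edge support is 44.98 / 141.3 = 0.318 m.
That puts it at 0.681 + 0.318 = 0.999 m from the left end.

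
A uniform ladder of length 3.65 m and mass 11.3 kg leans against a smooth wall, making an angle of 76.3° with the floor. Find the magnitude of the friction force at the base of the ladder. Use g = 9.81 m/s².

Sum moments about the foot of the ladder (the floor normal and friction both act there and drop out).
Ladder weight 11.3×9.81 = 110.9 N acts at 1.825 m along the ladder; its horizontal arm is 1.825·cos76.3° = 0.4322 m → τ = 47.93 N·m clockwise.
Wall normal N acts horizontally at the top; its moment arm is the height L sinθ = 3.65·sin76.3° = 3.546 m, counterclockwise.
For rotational equilibrium, N × 3.546 = 47.93, so N = 13.5 N.
ΣFx = 0: friction at the foot balances the wall's push, so f = N_wall = 13.5 N.

f ≈ 13.5 N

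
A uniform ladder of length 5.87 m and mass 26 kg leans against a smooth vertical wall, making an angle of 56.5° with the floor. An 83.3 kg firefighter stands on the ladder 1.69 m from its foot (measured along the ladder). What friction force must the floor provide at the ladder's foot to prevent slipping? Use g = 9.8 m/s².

f ≈ 240 N

About the foot of the ladder:
Ladder weight 26×9.8 = 254.8 N acts at 2.935 m along the ladder; its horizontal arm is 2.935·cos56.5° = 1.62 m → τ = 412.8 N·m clockwise.
Firefighter: 83.3×9.8 = 816.3 N at 1.69 m → arm 0.9328 m → τ = 761.4 N·m clockwise.
Wall normal N acts horizontally at the top; its moment arm is the height L sinθ = 5.87·sin56.5° = 4.895 m, counterclockwise.
For rotational equilibrium, N × 4.895 = 1174, so N = 240 N.
ΣFx = 0: friction at the foot balances the wall's push, so f = N_wall = 240 N.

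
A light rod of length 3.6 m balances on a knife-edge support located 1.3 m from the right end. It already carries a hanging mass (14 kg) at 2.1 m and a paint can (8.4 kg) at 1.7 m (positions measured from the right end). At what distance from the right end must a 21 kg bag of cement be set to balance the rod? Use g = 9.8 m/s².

About the knife-edge support (at 1.3 m from the right end):
Hanging mass: 14 × 9.8 = 137.2 N down at 2.1 m → arm 0.8 m, τ = 137.2 × 0.8 = 109.8 N·m counterclockwise.
Paint can: 8.4 × 9.8 = 82.32 N down at 1.7 m → arm 0.4 m, τ = 82.32 × 0.4 = 32.93 N·m counterclockwise.
Net moment of existing loads = 142.7 N·m counterclockwise.
The bag of cement weighs 21 × 9.8 = 205.8 N and must supply an equal clockwise moment, so its lever arm about the knife-edge support is 142.7 / 205.8 = 0.693 m.
That puts it at 1.3 − 0.693 = 0.607 m from the right end.

x ≈ 0.607 m from the right end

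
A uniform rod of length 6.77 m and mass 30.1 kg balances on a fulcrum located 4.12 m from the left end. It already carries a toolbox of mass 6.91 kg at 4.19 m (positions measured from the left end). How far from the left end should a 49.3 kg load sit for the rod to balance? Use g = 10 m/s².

Take moments about the fulcrum (at 4.12 m from the left end).
Beam weight: 30.1 × 10 = 301 N down at 3.385 m → arm 0.735 m, τ = 301 × 0.735 = 221.2 N·m counterclockwise.
Toolbox: 6.91 × 10 = 69.1 N down at 4.19 m → arm 0.07 m, τ = 69.1 × 0.07 = 4.837 N·m clockwise.
Net moment of existing loads = 216.4 N·m counterclockwise.
The load weighs 49.3 × 10 = 493 N and must supply an equal clockwise moment, so its lever arm about the fulcrum is 216.4 / 493 = 0.439 m.
That puts it at 4.12 + 0.439 = 4.56 m from the left end.

x ≈ 4.56 m from the left end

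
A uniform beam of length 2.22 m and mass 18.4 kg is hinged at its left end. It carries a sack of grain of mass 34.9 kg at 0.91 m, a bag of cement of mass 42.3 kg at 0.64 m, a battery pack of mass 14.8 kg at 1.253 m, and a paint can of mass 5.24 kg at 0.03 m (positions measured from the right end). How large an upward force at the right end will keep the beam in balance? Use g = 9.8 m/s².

F ≈ 701 N

Choose the left end as the axis so the unknown pivot reaction has zero arm there.
Beam weight: 18.4 × 9.8 = 180.3 N down at 1.11 m → arm 1.11 m, τ = 180.3 × 1.11 = 200.1 N·m clockwise.
Sack of grain: 34.9 × 9.8 = 342 N down at 0.91 m → arm 1.31 m, τ = 342 × 1.31 = 448 N·m clockwise.
Bag of cement: 42.3 × 9.8 = 414.5 N down at 0.64 m → arm 1.58 m, τ = 414.5 × 1.58 = 654.9 N·m clockwise.
Battery pack: 14.8 × 9.8 = 145 N down at 1.253 m → arm 0.967 m, τ = 145 × 0.967 = 140.2 N·m clockwise.
Paint can: 5.24 × 9.8 = 51.35 N down at 0.03 m → arm 2.19 m, τ = 51.35 × 2.19 = 112.5 N·m clockwise.
Net moment of the loads = 1556 N·m clockwise.
The upward force F acts at the right end, arm 2.22 m, giving F × 2.22 counterclockwise.
For rotational equilibrium, F × 2.22 = 1556, so F = 1556 / 2.22 = 701 N.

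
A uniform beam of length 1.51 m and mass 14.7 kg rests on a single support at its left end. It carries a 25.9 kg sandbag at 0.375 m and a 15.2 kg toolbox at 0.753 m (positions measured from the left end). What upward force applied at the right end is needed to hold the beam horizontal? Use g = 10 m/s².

Choose the left end as the axis so the unknown pivot reaction has zero arm there.
Beam weight: 14.7 × 10 = 147 N down at 0.755 m → arm 0.755 m, τ = 147 × 0.755 = 111 N·m clockwise.
Sandbag: 25.9 × 10 = 259 N down at 0.375 m → arm 0.375 m, τ = 259 × 0.375 = 97.12 N·m clockwise.
Toolbox: 15.2 × 10 = 152 N down at 0.753 m → arm 0.753 m, τ = 152 × 0.753 = 114.5 N·m clockwise.
Net moment of the loads = 322.6 N·m clockwise.
The upward force F acts at the right end, arm 1.51 m, giving F × 1.51 counterclockwise.
Balancing moments: F × 1.51 = 322.6, giving F = 322.6 / 1.51 = 214 N.

F ≈ 214 N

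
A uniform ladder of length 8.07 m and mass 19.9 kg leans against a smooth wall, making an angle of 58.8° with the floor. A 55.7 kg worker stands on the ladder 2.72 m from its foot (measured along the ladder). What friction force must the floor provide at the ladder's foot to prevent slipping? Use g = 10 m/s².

About the foot of the ladder:
Ladder weight 19.9×10 = 199 N acts at 4.035 m along the ladder; its horizontal arm is 4.035·cos58.8° = 2.09 m → τ = 415.9 N·m clockwise.
Worker: 55.7×10 = 557 N at 2.72 m → arm 1.409 m → τ = 784.8 N·m clockwise.
Wall normal N acts horizontally at the top; its moment arm is the height L sinθ = 8.07·sin58.8° = 6.903 m, counterclockwise.
For rotational equilibrium, N × 6.903 = 1201, so N = 174 N.
ΣFx = 0: friction at the foot balances the wall's push, so f = N_wall = 174 N.

f ≈ 174 N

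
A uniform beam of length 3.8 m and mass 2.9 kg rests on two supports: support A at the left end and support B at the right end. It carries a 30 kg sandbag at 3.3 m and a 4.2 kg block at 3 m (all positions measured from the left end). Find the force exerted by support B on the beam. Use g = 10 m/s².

R_B ≈ 308 N

About support A:
Beam weight: 2.9 × 10 = 29 N down at 1.9 m → arm 1.9 m, τ = 29 × 1.9 = 55.1 N·m clockwise.
Sandbag: 30 × 10 = 300 N down at 3.3 m → arm 3.3 m, τ = 300 × 3.3 = 990 N·m clockwise.
Block: 4.2 × 10 = 42 N down at 3 m → arm 3 m, τ = 42 × 3 = 126 N·m clockwise.
Net load moment about support A = 1171 N·m clockwise.
Reaction R at support B is upward at 3.8 m, arm 3.8 m → moment R × 3.8 counterclockwise.
For rotational equilibrium, R × 3.8 = 1171, so R = 308 N.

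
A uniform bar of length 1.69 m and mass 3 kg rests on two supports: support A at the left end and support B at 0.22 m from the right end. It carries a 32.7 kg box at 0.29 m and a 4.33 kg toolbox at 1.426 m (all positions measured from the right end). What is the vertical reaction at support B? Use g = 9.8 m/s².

R_B ≈ 330 N

Taking torques about support A:
Beam weight: 3 × 9.8 = 29.4 N down at 0.845 m → arm 0.845 m, τ = 29.4 × 0.845 = 24.84 N·m clockwise.
Box: 32.7 × 9.8 = 320.5 N down at 0.29 m → arm 1.4 m, τ = 320.5 × 1.4 = 448.7 N·m clockwise.
Toolbox: 4.33 × 9.8 = 42.43 N down at 1.426 m → arm 0.264 m, τ = 42.43 × 0.264 = 11.2 N·m clockwise.
Net load moment about support A = 484.7 N·m clockwise.
Reaction R at support B is upward at 0.22 m, arm 1.47 m → moment R × 1.47 counterclockwise.
Balancing moments: R × 1.47 = 484.7, giving R = 330 N.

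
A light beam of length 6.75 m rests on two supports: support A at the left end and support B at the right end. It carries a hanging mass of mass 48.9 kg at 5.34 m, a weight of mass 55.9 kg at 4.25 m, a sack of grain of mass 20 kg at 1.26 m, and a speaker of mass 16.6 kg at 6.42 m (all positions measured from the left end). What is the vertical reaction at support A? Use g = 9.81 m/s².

About support B:
Hanging mass: 48.9 × 9.81 = 479.7 N down at 5.34 m → arm 1.41 m, τ = 479.7 × 1.41 = 676.4 N·m counterclockwise.
Weight: 55.9 × 9.81 = 548.4 N down at 4.25 m → arm 2.5 m, τ = 548.4 × 2.5 = 1371 N·m counterclockwise.
Sack of grain: 20 × 9.81 = 196.2 N down at 1.26 m → arm 5.49 m, τ = 196.2 × 5.49 = 1077 N·m counterclockwise.
Speaker: 16.6 × 9.81 = 162.8 N down at 6.42 m → arm 0.33 m, τ = 162.8 × 0.33 = 53.72 N·m counterclockwise.
Net load moment about support B = 3178 N·m counterclockwise.
Reaction R at support A is upward at 0 m, arm 6.75 m → moment R × 6.75 clockwise.
Setting net torque to zero: R × 6.75 = 3178 → R = 471 N.

R_A ≈ 471 N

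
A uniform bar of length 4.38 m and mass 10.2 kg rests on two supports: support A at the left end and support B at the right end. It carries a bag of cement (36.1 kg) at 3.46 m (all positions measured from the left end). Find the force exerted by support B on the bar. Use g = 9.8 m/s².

R_B ≈ 329 N

Taking torques about support A:
Beam weight: 10.2 × 9.8 = 99.96 N down at 2.19 m → arm 2.19 m, τ = 99.96 × 2.19 = 218.9 N·m clockwise.
Bag of cement: 36.1 × 9.8 = 353.8 N down at 3.46 m → arm 3.46 m, τ = 353.8 × 3.46 = 1224 N·m clockwise.
Net load moment about support A = 1443 N·m clockwise.
Reaction R at support B is upward at 4.38 m, arm 4.38 m → moment R × 4.38 counterclockwise.
Στ = 0 ⇒ R × 4.38 = 1443 ⇒ R = 329 N.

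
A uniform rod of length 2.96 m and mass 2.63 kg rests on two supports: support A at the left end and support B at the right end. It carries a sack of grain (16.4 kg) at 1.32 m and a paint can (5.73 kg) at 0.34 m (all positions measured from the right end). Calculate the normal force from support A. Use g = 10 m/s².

R_A ≈ 92.9 N

Sum moments about support B (its reaction then has zero moment arm).
Beam weight: 2.63 × 10 = 26.3 N down at 1.48 m → arm 1.48 m, τ = 26.3 × 1.48 = 38.92 N·m counterclockwise.
Sack of grain: 16.4 × 10 = 164 N down at 1.32 m → arm 1.32 m, τ = 164 × 1.32 = 216.5 N·m counterclockwise.
Paint can: 5.73 × 10 = 57.3 N down at 0.34 m → arm 0.34 m, τ = 57.3 × 0.34 = 19.48 N·m counterclockwise.
Net load moment about support B = 274.9 N·m counterclockwise.
Reaction R at support A is upward at 2.96 m, arm 2.96 m → moment R × 2.96 clockwise.
Στ = 0 ⇒ R × 2.96 = 274.9 ⇒ R = 92.9 N.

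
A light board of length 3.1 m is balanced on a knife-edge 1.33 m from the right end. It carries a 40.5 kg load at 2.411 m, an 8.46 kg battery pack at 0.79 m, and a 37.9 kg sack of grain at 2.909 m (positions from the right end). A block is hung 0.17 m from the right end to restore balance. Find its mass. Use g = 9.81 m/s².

Taking torques about the knife-edge (at 1.33 m from the right end):
Load: 40.5 × 9.81 = 397.3 N down at 2.411 m → arm 1.081 m, τ = 397.3 × 1.081 = 429.5 N·m counterclockwise.
Battery pack: 8.46 × 9.81 = 82.99 N down at 0.79 m → arm 0.54 m, τ = 82.99 × 0.54 = 44.81 N·m clockwise.
Sack of grain: 37.9 × 9.81 = 371.8 N down at 2.909 m → arm 1.579 m, τ = 371.8 × 1.579 = 587.1 N·m counterclockwise.
Net moment of known loads = 971.8 N·m counterclockwise.
An unknown mass m at 0.17 m has arm 1.16 m; its moment is m·g·1.16 clockwise.
Balancing moments: m × 9.81 × 1.16 = 971.8, giving m = 971.8 / (9.81 × 1.16) = 85.4 kg.

m ≈ 85.4 kg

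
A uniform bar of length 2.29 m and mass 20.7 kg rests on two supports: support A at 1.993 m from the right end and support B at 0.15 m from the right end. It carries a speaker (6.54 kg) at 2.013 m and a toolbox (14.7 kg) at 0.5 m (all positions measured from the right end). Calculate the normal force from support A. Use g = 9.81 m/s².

Sum moments about support B (its reaction then has zero moment arm).
Beam weight: 20.7 × 9.81 = 203.1 N down at 1.145 m → arm 0.995 m, τ = 203.1 × 0.995 = 202.1 N·m counterclockwise.
Speaker: 6.54 × 9.81 = 64.16 N down at 2.013 m → arm 1.863 m, τ = 64.16 × 1.863 = 119.5 N·m counterclockwise.
Toolbox: 14.7 × 9.81 = 144.2 N down at 0.5 m → arm 0.35 m, τ = 144.2 × 0.35 = 50.47 N·m counterclockwise.
Net load moment about support B = 372.1 N·m counterclockwise.
Reaction R at support A is upward at 1.993 m, arm 1.843 m → moment R × 1.843 clockwise.
Setting net torque to zero: R × 1.843 = 372.1 → R = 202 N.

R_A ≈ 202 N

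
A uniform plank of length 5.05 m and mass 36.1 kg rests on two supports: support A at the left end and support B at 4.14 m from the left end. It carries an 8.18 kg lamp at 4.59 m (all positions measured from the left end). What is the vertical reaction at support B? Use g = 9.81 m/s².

Choose support A as the axis so its reaction then has zero moment arm.
Beam weight: 36.1 × 9.81 = 354.1 N down at 2.525 m → arm 2.525 m, τ = 354.1 × 2.525 = 894.1 N·m clockwise.
Lamp: 8.18 × 9.81 = 80.25 N down at 4.59 m → arm 4.59 m, τ = 80.25 × 4.59 = 368.3 N·m clockwise.
Net load moment about support A = 1262 N·m clockwise.
Reaction R at support B is upward at 4.14 m, arm 4.14 m → moment R × 4.14 counterclockwise.
Setting net torque to zero: R × 4.14 = 1262 → R = 305 N.

R_B ≈ 305 N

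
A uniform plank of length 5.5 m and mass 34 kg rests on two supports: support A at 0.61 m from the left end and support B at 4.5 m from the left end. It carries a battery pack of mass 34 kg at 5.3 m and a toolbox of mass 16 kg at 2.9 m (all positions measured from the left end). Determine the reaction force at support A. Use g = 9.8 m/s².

Take moments about support B.
Beam weight: 34 × 9.8 = 333.2 N down at 2.75 m → arm 1.75 m, τ = 333.2 × 1.75 = 583.1 N·m counterclockwise.
Battery pack: 34 × 9.8 = 333.2 N down at 5.3 m → arm 0.8 m, τ = 333.2 × 0.8 = 266.6 N·m clockwise.
Toolbox: 16 × 9.8 = 156.8 N down at 2.9 m → arm 1.6 m, τ = 156.8 × 1.6 = 250.9 N·m counterclockwise.
Net load moment about support B = 567.4 N·m counterclockwise.
Reaction R at support A is upward at 0.61 m, arm 3.89 m → moment R × 3.89 clockwise.
Balancing moments: R × 3.89 = 567.4, giving R = 146 N.

R_A ≈ 146 N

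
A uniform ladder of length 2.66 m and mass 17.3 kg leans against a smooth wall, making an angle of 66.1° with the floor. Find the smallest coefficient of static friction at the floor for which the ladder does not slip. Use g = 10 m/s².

Take moments about the foot of the ladder.
Ladder weight 17.3×10 = 173 N acts at 1.33 m along the ladder; its horizontal arm is 1.33·cos66.1° = 0.5388 m → τ = 93.21 N·m clockwise.
Wall normal N acts horizontally at the top; its moment arm is the height L sinθ = 2.66·sin66.1° = 2.432 m, counterclockwise.
Στ = 0 ⇒ N × 2.432 = 93.21 ⇒ N = 38.33 N.
ΣFx = 0 ⇒ f = N_wall = 38.33 N. ΣFy = 0 ⇒ N_floor = 173 N.
μ_min = f / N_floor = 38.33 / 173 = 0.222.

μ_min ≈ 0.222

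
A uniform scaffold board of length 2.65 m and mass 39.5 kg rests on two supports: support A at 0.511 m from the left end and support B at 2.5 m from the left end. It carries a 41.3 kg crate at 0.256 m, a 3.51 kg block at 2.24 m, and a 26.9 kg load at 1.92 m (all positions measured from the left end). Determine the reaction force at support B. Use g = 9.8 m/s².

Choose support A as the axis so its reaction then has zero moment arm.
Beam weight: 39.5 × 9.8 = 387.1 N down at 1.325 m → arm 0.814 m, τ = 387.1 × 0.814 = 315.1 N·m clockwise.
Crate: 41.3 × 9.8 = 404.7 N down at 0.256 m → arm 0.255 m, τ = 404.7 × 0.255 = 103.2 N·m counterclockwise.
Block: 3.51 × 9.8 = 34.4 N down at 2.24 m → arm 1.729 m, τ = 34.4 × 1.729 = 59.48 N·m clockwise.
Load: 26.9 × 9.8 = 263.6 N down at 1.92 m → arm 1.409 m, τ = 263.6 × 1.409 = 371.4 N·m clockwise.
Net load moment about support A = 642.8 N·m clockwise.
Reaction R at support B is upward at 2.5 m, arm 1.989 m → moment R × 1.989 counterclockwise.
Setting net torque to zero: R × 1.989 = 642.8 → R = 323 N.

R_B ≈ 323 N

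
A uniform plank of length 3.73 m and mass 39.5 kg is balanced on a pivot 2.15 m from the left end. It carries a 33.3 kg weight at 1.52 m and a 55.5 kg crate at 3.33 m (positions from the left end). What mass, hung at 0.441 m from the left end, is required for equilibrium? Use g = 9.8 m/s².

m ≈ 19.5 kg

Taking torques about the pivot (at 2.15 m from the left end):
Beam weight: 39.5 × 9.8 = 387.1 N down at 1.865 m → arm 0.285 m, τ = 387.1 × 0.285 = 110.3 N·m counterclockwise.
Weight: 33.3 × 9.8 = 326.3 N down at 1.52 m → arm 0.63 m, τ = 326.3 × 0.63 = 205.6 N·m counterclockwise.
Crate: 55.5 × 9.8 = 543.9 N down at 3.33 m → arm 1.18 m, τ = 543.9 × 1.18 = 641.8 N·m clockwise.
Net moment of known loads = 325.9 N·m clockwise.
An unknown mass m at 0.441 m has arm 1.709 m; its moment is m·g·1.709 counterclockwise.
For rotational equilibrium, m × 9.8 × 1.709 = 325.9, so m = 325.9 / (9.8 × 1.709) = 19.5 kg.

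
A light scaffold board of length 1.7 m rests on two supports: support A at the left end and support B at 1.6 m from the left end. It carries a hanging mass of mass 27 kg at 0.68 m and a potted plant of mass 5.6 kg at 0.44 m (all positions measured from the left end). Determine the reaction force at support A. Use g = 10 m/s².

About support B:
Hanging mass: 27 × 10 = 270 N down at 0.68 m → arm 0.92 m, τ = 270 × 0.92 = 248.4 N·m counterclockwise.
Potted plant: 5.6 × 10 = 56 N down at 0.44 m → arm 1.16 m, τ = 56 × 1.16 = 64.96 N·m counterclockwise.
Net load moment about support B = 313.4 N·m counterclockwise.
Reaction R at support A is upward at 0 m, arm 1.6 m → moment R × 1.6 clockwise.
Στ = 0 ⇒ R × 1.6 = 313.4 ⇒ R = 196 N.

R_A ≈ 196 N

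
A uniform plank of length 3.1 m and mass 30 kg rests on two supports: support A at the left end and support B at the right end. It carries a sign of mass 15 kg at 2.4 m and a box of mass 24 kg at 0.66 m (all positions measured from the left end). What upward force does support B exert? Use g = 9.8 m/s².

Taking torques about support A:
Beam weight: 30 × 9.8 = 294 N down at 1.55 m → arm 1.55 m, τ = 294 × 1.55 = 455.7 N·m clockwise.
Sign: 15 × 9.8 = 147 N down at 2.4 m → arm 2.4 m, τ = 147 × 2.4 = 352.8 N·m clockwise.
Box: 24 × 9.8 = 235.2 N down at 0.66 m → arm 0.66 m, τ = 235.2 × 0.66 = 155.2 N·m clockwise.
Net load moment about support A = 963.7 N·m clockwise.
Reaction R at support B is upward at 3.1 m, arm 3.1 m → moment R × 3.1 counterclockwise.
Setting net torque to zero: R × 3.1 = 963.7 → R = 311 N.

R_B ≈ 311 N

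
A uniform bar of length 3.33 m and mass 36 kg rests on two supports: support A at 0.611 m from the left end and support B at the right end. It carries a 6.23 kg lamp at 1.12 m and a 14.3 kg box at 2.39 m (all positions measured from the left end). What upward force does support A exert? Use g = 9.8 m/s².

About support B:
Beam weight: 36 × 9.8 = 352.8 N down at 1.665 m → arm 1.665 m, τ = 352.8 × 1.665 = 587.4 N·m counterclockwise.
Lamp: 6.23 × 9.8 = 61.05 N down at 1.12 m → arm 2.21 m, τ = 61.05 × 2.21 = 134.9 N·m counterclockwise.
Box: 14.3 × 9.8 = 140.1 N down at 2.39 m → arm 0.94 m, τ = 140.1 × 0.94 = 131.7 N·m counterclockwise.
Net load moment about support B = 854 N·m counterclockwise.
Reaction R at support A is upward at 0.611 m, arm 2.719 m → moment R × 2.719 clockwise.
Setting net torque to zero: R × 2.719 = 854 → R = 314 N.

R_A ≈ 314 N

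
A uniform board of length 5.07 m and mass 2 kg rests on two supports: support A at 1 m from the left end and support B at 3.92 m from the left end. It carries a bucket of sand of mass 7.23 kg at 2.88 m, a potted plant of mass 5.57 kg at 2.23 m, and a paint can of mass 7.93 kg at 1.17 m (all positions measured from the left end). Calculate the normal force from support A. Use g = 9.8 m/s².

Sum moments about support B (its reaction then has zero moment arm).
Beam weight: 2 × 9.8 = 19.6 N down at 2.535 m → arm 1.385 m, τ = 19.6 × 1.385 = 27.15 N·m counterclockwise.
Bucket of sand: 7.23 × 9.8 = 70.85 N down at 2.88 m → arm 1.04 m, τ = 70.85 × 1.04 = 73.68 N·m counterclockwise.
Potted plant: 5.57 × 9.8 = 54.59 N down at 2.23 m → arm 1.69 m, τ = 54.59 × 1.69 = 92.26 N·m counterclockwise.
Paint can: 7.93 × 9.8 = 77.71 N down at 1.17 m → arm 2.75 m, τ = 77.71 × 2.75 = 213.7 N·m counterclockwise.
Net load moment about support B = 406.8 N·m counterclockwise.
Reaction R at support A is upward at 1 m, arm 2.92 m → moment R × 2.92 clockwise.
For rotational equilibrium, R × 2.92 = 406.8, so R = 139 N.

R_A ≈ 139 N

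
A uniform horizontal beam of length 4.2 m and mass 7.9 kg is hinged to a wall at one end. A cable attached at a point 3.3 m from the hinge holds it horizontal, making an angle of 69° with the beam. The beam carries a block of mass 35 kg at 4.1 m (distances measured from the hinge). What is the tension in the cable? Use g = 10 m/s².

Sum moments about the hinge (the unknown hinge reaction has zero arm there).
Beam weight: 7.9 × 10 = 79 N down at 2.1 m → arm 2.1 m, τ = 79 × 2.1 = 165.9 N·m clockwise.
Block: 35 × 10 = 350 N down at 4.1 m → arm 4.1 m, τ = 350 × 4.1 = 1435 N·m clockwise.
Total clockwise load moment = 1601 N·m.
The cable tension T acts at 3.3 m; only its component perpendicular to the beam, T sinθ, produces torque. sin 69° = 0.9336.
Setting net torque to zero: T × 3.3 × 0.9336 = 1601 → T = 1601 / 3.081 = 520 N.

T ≈ 520 N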